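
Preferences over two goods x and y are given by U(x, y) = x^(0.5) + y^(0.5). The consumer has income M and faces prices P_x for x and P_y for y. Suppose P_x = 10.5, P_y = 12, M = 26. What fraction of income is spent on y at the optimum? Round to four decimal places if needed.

share on y = 0.4667

From the CES first-order condition, (y/x)^(0.5) = P_x/P_y.
Solve for the ratio: y/x = [P_x/P_y]^(2).
With the ratio pinned down, the budget gives x* = M/(P_x + P_y·(y/x)) and y* = (y/x)·x*.
Numerically y/x = 0.765625, so x* = 26/(10.5 + 12·0.765625) = 1.3206 and y* = 0.765625·1.3206 = 1.0111.
Expenditure on y: 12·1.0111 = 12.1333; share = 0.4667.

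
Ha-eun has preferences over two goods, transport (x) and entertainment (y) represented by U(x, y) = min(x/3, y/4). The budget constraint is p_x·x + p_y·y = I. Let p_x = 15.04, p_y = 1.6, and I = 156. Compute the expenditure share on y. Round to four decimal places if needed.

With perfect complements, no substitution: consume in ratio x:y = 3:4.
Budget: p_x·x + p_y·(4/3)·x = I, so (3·p_x + 4·p_y)·x = 3·I.
Demand: x*(p_x,p_y,I) = 3·I/(3·p_x + 4·p_y), y* = 4·I/(3·p_x + 4·p_y).
Here 3·15.04 + 4·1.6 = 51.52, giving x* = 9.0839 and y* = 12.1118.
Expenditure on y: 1.6·12.1118 = 19.3789; share = 0.1242.

share on y = 0.1242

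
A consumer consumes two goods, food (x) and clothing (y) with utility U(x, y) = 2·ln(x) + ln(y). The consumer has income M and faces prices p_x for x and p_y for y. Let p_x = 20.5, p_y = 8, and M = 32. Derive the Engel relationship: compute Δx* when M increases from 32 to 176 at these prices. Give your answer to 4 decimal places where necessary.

The MRS is 2·y/x. Set MRS = p_x/p_y.
Rearranging, p_y·y = (1/2)·p_x·x. Substituting into the budget gives p_x·x·(1 + (1/2)) = M.
Demand: x*(p_x,p_y,M) = 2/3·M/p_x and y* = 1/3·M/p_y.
At p_x=20.5, p_y=8, M=32: x* = 2/3·32/20.5 = 1.0407.
At M' = 176: x* = 5.7236. Change: 5.7236 − 1.0407 = 4.6829.

Δx* = 4.6829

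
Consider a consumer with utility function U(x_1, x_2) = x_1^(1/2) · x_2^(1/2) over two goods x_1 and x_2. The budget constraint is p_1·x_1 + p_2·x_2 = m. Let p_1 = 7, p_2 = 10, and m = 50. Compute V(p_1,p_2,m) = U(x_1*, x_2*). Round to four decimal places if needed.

V = 2.9881

The MRS is x_2/x_1. Set MRS = p_1/p_2.
So 0.5·p_2·x_2 = 0.5·p_1·x_1; combined with the budget, a share 0.5 of income goes to x_1.
Demand: x_1*(p_1,p_2,m) = 0.5·m/p_1 and x_2* = 0.5·m/p_2.
At p_1=7, p_2=10, m=50: x_1* = 0.5·50/7 = 3.5714, x_2* = 2.5.
Utility at the optimum: U(3.5714, 2.5) = 2.9881.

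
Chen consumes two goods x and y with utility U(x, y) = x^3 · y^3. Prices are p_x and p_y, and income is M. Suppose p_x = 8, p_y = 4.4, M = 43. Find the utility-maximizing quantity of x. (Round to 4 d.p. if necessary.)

x* = 2.6875

Tangency: MRS = y/x = p_x/p_y.
So 3·p_y·y = 3·p_x·x; combined with the budget, a share 0.5 of income goes to x.
Demand: x*(p_x,p_y,M) = 0.5·M/p_x and y* = 0.5·M/p_y.
At p_x=8, p_y=4.4, M=43: x* = 0.5·43/8 = 2.6875.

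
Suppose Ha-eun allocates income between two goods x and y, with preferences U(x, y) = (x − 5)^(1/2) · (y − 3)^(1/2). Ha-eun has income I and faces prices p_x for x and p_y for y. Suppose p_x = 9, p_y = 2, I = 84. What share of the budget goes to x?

share on x = 0.7321

Substituting into the budget: x* = 5 + 0.5·(I − 5·p_x − 3·p_y)/p_x, and y* = 3 + 0.5·(…)/p_y.
Discretionary income = 84 − 5·9 − 3·2 = 33; x* = 5 + 0.5·33/9 = 6.8333; y* = 3 + 0.5·33/2 = 11.25.
Expenditure on x: 9·6.8333 = 61.5; share = 0.7321.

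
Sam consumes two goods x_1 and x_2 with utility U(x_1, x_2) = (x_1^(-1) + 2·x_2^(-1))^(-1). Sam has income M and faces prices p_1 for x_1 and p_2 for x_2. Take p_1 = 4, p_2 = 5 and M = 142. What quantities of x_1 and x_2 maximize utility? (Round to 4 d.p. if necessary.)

x_1* = 13.7536, x_2* = 17.3971

From the CES first-order condition, (1/2)·(x_2/x_1)^(2) = p_1/p_2.
Solve for the ratio: x_2/x_1 = [2·p_1/p_2]^(0.5).
Substitute x_2 = (x_2/x_1)·x_1 into the budget: x_1* = M/(p_1 + p_2·(x_2/x_1)).
Numerically x_2/x_1 = 1.264911, so x_1* = 142/(4 + 5·1.264911) = 13.7536 and x_2* = 1.264911·13.7536 = 17.3971.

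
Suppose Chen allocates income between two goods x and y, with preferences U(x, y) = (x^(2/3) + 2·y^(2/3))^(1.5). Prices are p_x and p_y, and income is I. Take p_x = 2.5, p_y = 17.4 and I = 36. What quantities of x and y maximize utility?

MU_x ∝ x^(-1/3), MU_y ∝ 2·y^(-1/3), so MRS = (1/2)·(y/x)^(1/3) = p_x/p_y.
Solve for the ratio: y/x = [2·p_x/p_y]^(3).
Substitute y = (y/x)·x into the budget: x* = I/(p_x + p_y·(y/x)).
Numerically y/x = 0.023728, so x* = 36/(2.5 + 17.4·0.023728) = 12.359 and y* = 0.023728·12.359 = 0.2933.

x* = 12.359, y* = 0.2933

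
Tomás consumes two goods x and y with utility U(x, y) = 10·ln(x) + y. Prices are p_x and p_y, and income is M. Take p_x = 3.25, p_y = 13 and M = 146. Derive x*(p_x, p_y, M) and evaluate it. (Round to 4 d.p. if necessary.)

x* = 40

Set MRS = p_x/p_y: (10/x)/1 = p_x/p_y.
So x*(p_x,p_y) = 10·p_y/p_x, independent of income; and y* = (M − 10·p_y)/p_y.
At the given prices: x* = 10·13/3.25 = 40.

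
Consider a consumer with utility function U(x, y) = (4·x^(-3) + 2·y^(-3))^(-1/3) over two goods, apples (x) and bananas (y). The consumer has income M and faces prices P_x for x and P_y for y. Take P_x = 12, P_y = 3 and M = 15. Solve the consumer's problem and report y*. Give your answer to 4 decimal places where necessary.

y* = 1.1458

MU_x ∝ 4·x^(-4), MU_y ∝ 2·y^(-4), so MRS = 2·(y/x)^(4) = P_x/P_y.
Solve for the ratio: y/x = [(1/2)·P_x/P_y]^(0.25).
Substitute y = (y/x)·x into the budget: x* = M/(P_x + P_y·(y/x)).
Numerically y/x = 1.189207, so x* = 15/(12 + 3·1.189207) = 0.9635 and y* = 1.189207·0.9635 = 1.1458.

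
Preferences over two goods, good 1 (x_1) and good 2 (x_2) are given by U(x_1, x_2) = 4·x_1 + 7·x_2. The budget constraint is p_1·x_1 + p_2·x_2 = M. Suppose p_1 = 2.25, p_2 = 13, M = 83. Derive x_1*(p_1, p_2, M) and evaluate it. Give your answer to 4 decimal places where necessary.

Linear utility — the consumer picks whichever good has higher MU/price: 4/2.25 = 1.7778 vs 7/13 = 0.5385.
x_1 gives more utility per dollar, so spend all income on x_1: x_1* = M/p_1, x_2* = 0.
Numerically: x_1* = 36.8889, x_2* = 0.

x_1* = 36.8889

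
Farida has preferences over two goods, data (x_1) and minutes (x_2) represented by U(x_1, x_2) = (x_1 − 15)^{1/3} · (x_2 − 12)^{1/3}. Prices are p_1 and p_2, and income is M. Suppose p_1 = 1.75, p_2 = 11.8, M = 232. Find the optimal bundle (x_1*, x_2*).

MRS = (x_2−12)/(x_1−15). Tangency with p_1/p_2 gives x_2−12 = (p_1/p_2)·(x_1−15).
After buying the subsistence bundle (15, 12), a share 0.5 of the remaining income goes to x_1: x_1* = 15 + 0.5·(M − 15p_1 − 12p_2)/p_1.
Discretionary income = 232 − 15·1.75 − 12·11.8 = 64.15; x_1* = 15 + 0.5·64.15/1.75 = 33.3286; x_2* = 12 + 0.5·64.15/11.8 = 14.7182.

x_1* = 33.3286, x_2* = 14.7182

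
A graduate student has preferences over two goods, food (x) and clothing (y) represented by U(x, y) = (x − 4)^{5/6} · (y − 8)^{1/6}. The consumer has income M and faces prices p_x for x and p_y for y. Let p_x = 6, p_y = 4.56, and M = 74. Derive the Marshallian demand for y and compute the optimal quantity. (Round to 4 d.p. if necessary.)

y* = 8.4942

MRS = 5·(y−8)/(x−4). Tangency with p_x/p_y gives y−8 = (1/5)·(p_x/p_y)·(x−4).
After buying the subsistence bundle (4, 8), a share 5/6 of the remaining income goes to x: x* = 4 + 5/6·(M − 4p_x − 8p_y)/p_x.
Discretionary income = 74 − 4·6 − 8·4.56 = 13.52; y* = 8 + 1/6·13.52/4.56 = 8.4942.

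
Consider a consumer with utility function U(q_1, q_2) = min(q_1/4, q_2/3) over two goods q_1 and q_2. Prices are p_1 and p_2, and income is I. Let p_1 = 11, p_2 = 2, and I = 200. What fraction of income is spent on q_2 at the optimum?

share on q_2 = 0.12

Leontief preferences: the optimum is at the kink where q_1/4 = q_2/3, i.e. q_2 = (3/4)·q_1.
Budget: p_1·q_1 + p_2·(3/4)·q_1 = I, so (4·p_1 + 3·p_2)·q_1 = 4·I.
Demand: q_1*(p_1,p_2,I) = 4·I/(4·p_1 + 3·p_2), q_2* = 3·I/(4·p_1 + 3·p_2).
Here 4·11 + 3·2 = 50, giving q_1* = 16 and q_2* = 12.
Expenditure on q_2: 2·12 = 24; share = 0.12.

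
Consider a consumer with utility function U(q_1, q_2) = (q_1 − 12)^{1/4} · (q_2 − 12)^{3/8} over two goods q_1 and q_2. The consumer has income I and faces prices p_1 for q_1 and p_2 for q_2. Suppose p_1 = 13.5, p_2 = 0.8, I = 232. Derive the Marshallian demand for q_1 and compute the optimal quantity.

q_1* = 13.7896

Let q_1' = q_1−12, q_2' = q_2−12. MRS = (2/3)·q_2'/q_1' = p_1/p_2.
After buying the subsistence bundle (12, 12), a share 0.4 of the remaining income goes to q_1: q_1* = 12 + 0.4·(I − 12p_1 − 12p_2)/p_1.
Discretionary income = 232 − 12·13.5 − 12·0.8 = 60.4; q_1* = 12 + 0.4·60.4/13.5 = 13.7896.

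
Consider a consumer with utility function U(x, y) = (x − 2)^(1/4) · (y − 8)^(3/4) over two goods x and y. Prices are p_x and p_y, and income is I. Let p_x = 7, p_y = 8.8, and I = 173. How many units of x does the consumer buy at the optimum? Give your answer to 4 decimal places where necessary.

x* = 5.1643

Let x' = x−2, y' = y−8. MRS = (1/3)·y'/x' = p_x/p_y.
After buying the subsistence bundle (2, 8), a share 0.25 of the remaining income goes to x: x* = 2 + 0.25·(I − 2p_x − 8p_y)/p_x.
Discretionary income = 173 − 2·7 − 8·8.8 = 88.6; x* = 2 + 0.25·88.6/7 = 5.1643.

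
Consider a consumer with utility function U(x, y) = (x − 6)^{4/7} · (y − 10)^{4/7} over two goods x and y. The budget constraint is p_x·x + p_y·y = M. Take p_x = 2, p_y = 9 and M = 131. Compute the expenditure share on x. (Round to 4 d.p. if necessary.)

share on x = 0.2023

MRS = (y−10)/(x−6). Tangency with p_x/p_y gives y−10 = (p_x/p_y)·(x−6).
After buying the subsistence bundle (6, 10), a share 0.5 of the remaining income goes to x: x* = 6 + 0.5·(M − 6p_x − 10p_y)/p_x.
Discretionary income = 131 − 6·2 − 10·9 = 29; x* = 6 + 0.5·29/2 = 13.25; y* = 10 + 0.5·29/9 = 11.6111.
Expenditure on x: 2·13.25 = 26.5; share = 0.2023.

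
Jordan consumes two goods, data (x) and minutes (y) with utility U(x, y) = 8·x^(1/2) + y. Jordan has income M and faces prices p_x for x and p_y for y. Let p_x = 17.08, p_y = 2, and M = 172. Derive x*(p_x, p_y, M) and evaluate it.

Utility is quasi-linear in y; the FOC for x is 4/√x = p_x/p_y.
Thus x* = (4·p_y/p_x)² — independent of M — with the rest of income spent on y.
Plugging in: x* = (4·2/17.08)² = 0.2194.

x* = 0.2194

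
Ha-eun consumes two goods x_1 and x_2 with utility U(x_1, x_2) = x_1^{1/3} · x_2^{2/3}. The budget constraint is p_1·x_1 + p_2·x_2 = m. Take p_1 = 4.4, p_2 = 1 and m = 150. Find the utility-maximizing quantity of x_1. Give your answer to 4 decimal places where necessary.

x_1* = 11.3636

The MRS is (1/2)·x_2/x_1. Set MRS = p_1/p_2.
Rearranging, p_2·x_2 = 2·p_1·x_1. Substituting into the budget gives p_1·x_1·(1 + 2) = m.
Demand: x_1*(p_1,p_2,m) = 1/3·m/p_1 and x_2* = 2/3·m/p_2.
At p_1=4.4, p_2=1, m=150: x_1* = 1/3·150/4.4 = 11.3636.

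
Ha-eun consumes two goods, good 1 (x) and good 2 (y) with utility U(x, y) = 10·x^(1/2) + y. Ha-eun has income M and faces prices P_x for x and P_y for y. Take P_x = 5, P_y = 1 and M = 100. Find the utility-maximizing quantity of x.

x* = 1

MU_x = 5/√x, MU_y = 1. Tangency: 5/√x = P_x/P_y.
Thus x* = (5·P_y/P_x)² — independent of M — with the rest of income spent on y.
Plugging in: x* = (5·1/5)² = 1.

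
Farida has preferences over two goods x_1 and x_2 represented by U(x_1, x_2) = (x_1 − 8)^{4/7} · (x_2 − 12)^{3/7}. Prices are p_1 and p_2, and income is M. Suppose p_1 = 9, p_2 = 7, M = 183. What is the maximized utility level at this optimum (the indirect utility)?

V = 1.6878

Let x_1' = x_1−8, x_2' = x_2−12. MRS = (4/3)·x_2'/x_1' = p_1/p_2.
After buying the subsistence bundle (8, 12), a share 4/7 of the remaining income goes to x_1: x_1* = 8 + 4/7·(M − 8p_1 − 12p_2)/p_1.
Discretionary income = 183 − 8·9 − 12·7 = 27; x_1* = 8 + 4/7·27/9 = 9.7143; x_2* = 12 + 3/7·27/7 = 13.6531.
Utility at the optimum: U(9.7143, 13.6531) = 1.6878.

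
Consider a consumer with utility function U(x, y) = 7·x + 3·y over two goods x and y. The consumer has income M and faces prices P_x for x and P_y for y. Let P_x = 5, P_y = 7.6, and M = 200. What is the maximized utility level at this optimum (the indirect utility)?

Perfect substitutes: compare marginal utility per dollar. 7/P_x vs 3/P_y → 1.4 vs 0.3947.
x gives more utility per dollar, so spend all income on x: x* = M/P_x, y* = 0.
Numerically: x* = 40, y* = 0.
Utility at the optimum: U(40, 0) = 280.

V = 280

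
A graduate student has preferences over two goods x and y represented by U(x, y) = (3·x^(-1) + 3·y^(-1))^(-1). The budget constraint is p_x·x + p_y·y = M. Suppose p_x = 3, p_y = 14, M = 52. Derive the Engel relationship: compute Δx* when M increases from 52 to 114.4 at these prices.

MU_x ∝ 3·x^(-2), MU_y ∝ 3·y^(-2), so MRS = (y/x)^(2) = p_x/p_y.
Solve for the ratio: y/x = [p_x/p_y]^(0.5).
With the ratio pinned down, the budget gives x* = M/(p_x + p_y·(y/x)) and y* = (y/x)·x*.
Numerically y/x = 0.46291, so x* = 52/(3 + 14·0.46291) = 5.4848.
At M' = 114.4: x* = 12.0666. Change: 12.0666 − 5.4848 = 6.5818.

Δx* = 6.5818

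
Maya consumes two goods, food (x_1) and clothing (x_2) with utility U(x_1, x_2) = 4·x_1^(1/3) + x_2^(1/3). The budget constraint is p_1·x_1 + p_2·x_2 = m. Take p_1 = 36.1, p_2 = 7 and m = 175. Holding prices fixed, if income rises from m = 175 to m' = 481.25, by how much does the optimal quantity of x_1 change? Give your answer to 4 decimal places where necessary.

MU_x_1 ∝ 4·x_1^(-2/3), MU_x_2 ∝ x_2^(-2/3), so MRS = 4·(x_2/x_1)^(2/3) = p_1/p_2.
Solve for the ratio: x_2/x_1 = [(1/4)·p_1/p_2]^(1.5).
With the ratio pinned down, the budget gives x_1* = m/(p_1 + p_2·(x_2/x_1)) and x_2* = (x_2/x_1)·x_1*.
Numerically x_2/x_1 = 1.463942, so x_1* = 175/(36.1 + 7·1.463942) = 3.7758.
At m' = 481.25: x_1* = 10.3835. Change: 10.3835 − 3.7758 = 6.6077.

Δx_1* = 6.6077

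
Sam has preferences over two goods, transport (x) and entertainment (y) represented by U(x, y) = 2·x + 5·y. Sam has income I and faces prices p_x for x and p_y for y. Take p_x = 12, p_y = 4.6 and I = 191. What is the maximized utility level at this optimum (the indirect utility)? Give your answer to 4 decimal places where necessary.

y gives more utility per dollar, so spend all income on y: y* = I/p_y, x* = 0.
Numerically: x* = 0, y* = 41.5217.
Utility at the optimum: U(0, 41.5217) = 207.6087.

V = 207.6087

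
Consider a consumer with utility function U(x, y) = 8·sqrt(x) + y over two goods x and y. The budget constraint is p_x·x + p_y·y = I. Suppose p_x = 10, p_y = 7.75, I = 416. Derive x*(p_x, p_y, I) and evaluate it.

x* = 9.61

Plugging in: x* = (4·7.75/10)² = 9.61.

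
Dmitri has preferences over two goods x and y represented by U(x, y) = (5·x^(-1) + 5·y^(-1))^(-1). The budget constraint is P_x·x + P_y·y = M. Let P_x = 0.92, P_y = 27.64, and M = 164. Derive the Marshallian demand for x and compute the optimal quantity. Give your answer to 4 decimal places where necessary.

x* = 27.5043

From the CES first-order condition, (y/x)^(2) = P_x/P_y.
Solve for the ratio: y/x = [P_x/P_y]^(0.5).
Substitute y = (y/x)·x into the budget: x* = M/(P_x + P_y·(y/x)).
Numerically y/x = 0.182442, so x* = 164/(0.92 + 27.64·0.182442) = 27.5043.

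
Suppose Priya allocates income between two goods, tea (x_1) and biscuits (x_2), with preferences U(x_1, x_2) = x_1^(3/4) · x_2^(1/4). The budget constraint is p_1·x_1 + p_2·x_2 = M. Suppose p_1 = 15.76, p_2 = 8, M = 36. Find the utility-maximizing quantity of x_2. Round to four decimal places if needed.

Tangency: MRS = 3·x_2/x_1 = p_1/p_2.
So 0.75·p_2·x_2 = 0.25·p_1·x_1; combined with the budget, a share 0.75 of income goes to x_1.
Demand: x_1*(p_1,p_2,M) = 0.75·M/p_1 and x_2* = 0.25·M/p_2.
At p_1=15.76, p_2=8, M=36: x_2* = 0.25·36/8 = 1.125.

x_2* = 1.125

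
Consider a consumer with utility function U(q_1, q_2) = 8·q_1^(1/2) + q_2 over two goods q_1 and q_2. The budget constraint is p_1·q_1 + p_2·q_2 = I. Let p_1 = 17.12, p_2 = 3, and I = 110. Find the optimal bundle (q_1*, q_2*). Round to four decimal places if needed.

Utility is quasi-linear in q_2; the FOC for q_1 is 4/√q_1 = p_1/p_2.
Solve: √q_1 = 4·p_2/p_1, so q_1*(p_1,p_2) = (4·p_2/p_1)², and q_2* = (I − p_1·q_1*)/p_2.
Plugging in: q_1* = (4·3/17.12)² = 0.4913, q_2* = 33.8629.

q_1* = 0.4913, q_2* = 33.8629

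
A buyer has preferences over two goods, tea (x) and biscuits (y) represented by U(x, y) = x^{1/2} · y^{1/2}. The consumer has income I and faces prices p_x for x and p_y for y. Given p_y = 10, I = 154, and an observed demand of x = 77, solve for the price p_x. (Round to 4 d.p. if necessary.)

The MRS is y/x. Set MRS = p_x/p_y.
Rearranging, p_y·y = p_x·x. Substituting into the budget gives p_x·x·(1 + 1) = I.
Demand: x*(p_x,p_y,I) = 0.5·I/p_x and y* = 0.5·I/p_y.
Set x* = 77 in the demand function and solve for p_x: p_x = 1.

p_x = 1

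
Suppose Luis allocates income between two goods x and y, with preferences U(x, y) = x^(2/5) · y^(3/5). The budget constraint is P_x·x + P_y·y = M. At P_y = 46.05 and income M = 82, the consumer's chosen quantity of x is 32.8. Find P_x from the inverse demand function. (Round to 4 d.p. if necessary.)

The MRS is (2/3)·y/x. Set MRS = P_x/P_y.
So 0.4·P_y·y = 0.6·P_x·x; combined with the budget, a share 0.4 of income goes to x.
Demand: x*(P_x,P_y,M) = 0.4·M/P_x and y* = 0.6·M/P_y.
Set x* = 32.8 in the demand function and solve for P_x: P_x = 1.

P_x = 1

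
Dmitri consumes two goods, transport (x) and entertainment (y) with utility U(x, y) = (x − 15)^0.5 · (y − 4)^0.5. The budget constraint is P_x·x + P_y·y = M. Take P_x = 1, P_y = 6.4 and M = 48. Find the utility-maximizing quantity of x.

x* = 18.7

This is Cobb-Douglas in (x−15, y−4): tangency gives 0.5·P_y·(y−4) = 0.5·P_x·(x−15).
Substituting into the budget: x* = 15 + 0.5·(M − 15·P_x − 4·P_y)/P_x, and y* = 4 + 0.5·(…)/P_y.
Discretionary income = 48 − 15·1 − 4·6.4 = 7.4; x* = 15 + 0.5·7.4/1 = 18.7.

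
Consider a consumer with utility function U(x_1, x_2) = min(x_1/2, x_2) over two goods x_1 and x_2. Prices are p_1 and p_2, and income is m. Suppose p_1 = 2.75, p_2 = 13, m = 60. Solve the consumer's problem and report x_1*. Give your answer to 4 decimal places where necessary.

x_1* = 6.4865

Demand: x_1*(p_1,p_2,m) = 2·m/(2·p_1 + p_2), x_2* = m/(2·p_1 + p_2).
Here 2·2.75 + 13 = 18.5, giving x_1* = 6.4865.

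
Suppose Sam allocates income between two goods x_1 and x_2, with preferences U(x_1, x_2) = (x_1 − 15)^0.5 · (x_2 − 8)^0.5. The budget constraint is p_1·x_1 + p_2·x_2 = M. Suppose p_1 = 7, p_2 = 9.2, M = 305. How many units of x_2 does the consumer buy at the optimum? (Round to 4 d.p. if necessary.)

MRS = (x_2−8)/(x_1−15). Tangency with p_1/p_2 gives x_2−8 = (p_1/p_2)·(x_1−15).
After buying the subsistence bundle (15, 8), a share 0.5 of the remaining income goes to x_1: x_1* = 15 + 0.5·(M − 15p_1 − 8p_2)/p_1.
Discretionary income = 305 − 15·7 − 8·9.2 = 126.4; x_2* = 8 + 0.5·126.4/9.2 = 14.8696.

x_2* = 14.8696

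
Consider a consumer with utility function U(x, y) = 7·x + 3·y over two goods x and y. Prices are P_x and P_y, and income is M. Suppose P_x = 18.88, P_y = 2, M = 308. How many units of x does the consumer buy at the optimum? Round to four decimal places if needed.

Perfect substitutes: compare marginal utility per dollar. 7/P_x vs 3/P_y → 0.3708 vs 1.5.
y gives more utility per dollar, so spend all income on y: y* = M/P_y, x* = 0.
Numerically: x* = 0, y* = 154.

x* = 0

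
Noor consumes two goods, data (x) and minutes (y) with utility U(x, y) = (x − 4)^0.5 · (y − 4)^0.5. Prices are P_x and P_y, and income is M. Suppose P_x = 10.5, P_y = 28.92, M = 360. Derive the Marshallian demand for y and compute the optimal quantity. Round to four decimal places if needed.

Substituting into the budget: x* = 4 + 0.5·(M − 4·P_x − 4·P_y)/P_x, and y* = 4 + 0.5·(…)/P_y.
Discretionary income = 360 − 4·10.5 − 4·28.92 = 202.32; y* = 4 + 0.5·202.32/28.92 = 7.4979.

y* = 7.4979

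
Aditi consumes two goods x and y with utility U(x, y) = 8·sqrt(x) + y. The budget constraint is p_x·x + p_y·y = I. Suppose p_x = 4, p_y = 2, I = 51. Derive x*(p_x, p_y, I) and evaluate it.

x* = 4

Plugging in: x* = (4·2/4)² = 4.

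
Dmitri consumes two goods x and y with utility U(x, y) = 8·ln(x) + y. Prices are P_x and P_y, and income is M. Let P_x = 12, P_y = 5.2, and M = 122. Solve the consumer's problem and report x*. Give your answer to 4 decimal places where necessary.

Set MRS = P_x/P_y: (8/x)/1 = P_x/P_y.
So x*(P_x,P_y) = 8·P_y/P_x, independent of income; and y* = (M − 8·P_y)/P_y.
At the given prices: x* = 8·5.2/12 = 3.4667.

x* = 3.4667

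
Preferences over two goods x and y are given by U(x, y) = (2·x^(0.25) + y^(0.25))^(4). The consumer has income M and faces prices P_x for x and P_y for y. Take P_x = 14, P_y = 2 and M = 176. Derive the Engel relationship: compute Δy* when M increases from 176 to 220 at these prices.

Δy* = 9.4939

From the CES first-order condition, 2·(y/x)^(0.75) = P_x/P_y.
Hence y/x = ((1/2)·P_x/P_y)^(1/(0.75)), i.e. raised to the 4/3 power.
With the ratio pinned down, the budget gives x* = M/(P_x + P_y·(y/x)) and y* = (y/x)·x*.
Numerically y/x = 5.314031, so x* = 176/(14 + 2·5.314031) = 7.1463 and y* = 5.314031·7.1463 = 37.9758.
At M' = 220: y* = 47.4697. Change: 47.4697 − 37.9758 = 9.4939.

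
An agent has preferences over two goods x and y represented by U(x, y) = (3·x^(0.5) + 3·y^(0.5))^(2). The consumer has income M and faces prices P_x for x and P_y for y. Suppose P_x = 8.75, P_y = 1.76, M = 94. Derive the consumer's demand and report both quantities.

x* = 1.799, y* = 44.4652

MRS = MU_x/MU_y = (y/x)^(0.5). Set equal to P_x/P_y.
Hence y/x = (P_x/P_y)^(1/(0.5)), i.e. raised to the 2 power.
With the ratio pinned down, the budget gives x* = M/(P_x + P_y·(y/x)) and y* = (y/x)·x*.
Numerically y/x = 24.716716, so x* = 94/(8.75 + 1.76·24.716716) = 1.799 and y* = 24.716716·1.799 = 44.4652.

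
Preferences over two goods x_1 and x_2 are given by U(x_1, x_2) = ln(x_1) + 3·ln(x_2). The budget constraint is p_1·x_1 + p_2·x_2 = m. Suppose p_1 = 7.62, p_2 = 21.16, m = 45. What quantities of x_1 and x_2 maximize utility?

x_1* = 1.4764, x_2* = 1.595

MU_x_1/MU_x_2 = (x_2)/(3·x_1); tangency sets this equal to p_1/p_2.
Rearranging, p_2·x_2 = 3·p_1·x_1. Substituting into the budget gives p_1·x_1·(1 + 3) = m.
Demand: x_1*(p_1,p_2,m) = 0.25·m/p_1 and x_2* = 0.75·m/p_2.
At p_1=7.62, p_2=21.16, m=45: x_1* = 0.25·45/7.62 = 1.4764, x_2* = 1.595.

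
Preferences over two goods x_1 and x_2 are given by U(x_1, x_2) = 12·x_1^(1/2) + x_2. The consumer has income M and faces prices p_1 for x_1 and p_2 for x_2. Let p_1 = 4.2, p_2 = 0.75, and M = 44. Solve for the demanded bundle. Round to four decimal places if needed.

MU_x_1 = 6/√x_1, MU_x_2 = 1. Tangency: 6/√x_1 = p_1/p_2.
Thus x_1* = (6·p_2/p_1)² — independent of M — with the rest of income spent on x_2.
Plugging in: x_1* = (6·0.75/4.2)² = 1.148, x_2* = 52.2381.

x_1* = 1.148, x_2* = 52.2381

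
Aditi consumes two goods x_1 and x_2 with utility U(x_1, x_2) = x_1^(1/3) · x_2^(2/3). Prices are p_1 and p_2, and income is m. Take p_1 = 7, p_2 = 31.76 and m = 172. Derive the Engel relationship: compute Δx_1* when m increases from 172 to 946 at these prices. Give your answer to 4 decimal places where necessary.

Δx_1* = 36.8571

Demand: x_1*(p_1,p_2,m) = 1/3·m/p_1 and x_2* = 2/3·m/p_2.
At p_1=7, p_2=31.76, m=172: x_1* = 1/3·172/7 = 8.1905.
At m' = 946: x_1* = 45.0476. Change: 45.0476 − 8.1905 = 36.8571.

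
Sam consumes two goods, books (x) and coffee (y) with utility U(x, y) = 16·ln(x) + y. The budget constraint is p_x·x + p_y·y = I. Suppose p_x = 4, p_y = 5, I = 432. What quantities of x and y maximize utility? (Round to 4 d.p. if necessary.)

Set MRS = p_x/p_y: (16/x)/1 = p_x/p_y.
So x*(p_x,p_y) = 16·p_y/p_x, independent of income; and y* = (I − 16·p_y)/p_y.
At the given prices: x* = 16·5/4 = 20, and y* = 70.4.

x* = 20, y* = 70.4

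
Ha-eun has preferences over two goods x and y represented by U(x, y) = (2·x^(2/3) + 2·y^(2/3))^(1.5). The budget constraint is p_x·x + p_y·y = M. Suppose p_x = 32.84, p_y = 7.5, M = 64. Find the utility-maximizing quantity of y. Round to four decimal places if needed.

MU_x ∝ 2·x^(-1/3), MU_y ∝ 2·y^(-1/3), so MRS = (y/x)^(1/3) = p_x/p_y.
Hence y/x = (p_x/p_y)^(1/(1/3)), i.e. raised to the 3 power.
Substitute y = (y/x)·x into the budget: x* = M/(p_x + p_y·(y/x)).
Numerically y/x = 83.950958, so x* = 64/(32.84 + 7.5·83.950958) = 0.0966 and y* = 83.950958·0.0966 = 8.1103.

y* = 8.1103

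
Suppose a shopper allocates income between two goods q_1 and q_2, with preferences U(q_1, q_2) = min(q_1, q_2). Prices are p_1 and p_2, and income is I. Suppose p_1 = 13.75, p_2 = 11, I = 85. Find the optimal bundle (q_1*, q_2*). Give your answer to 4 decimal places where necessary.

q_1* = 3.4343, q_2* = 3.4343

Here 13.75 + 11 = 24.75, giving q_1* = 3.4343 and q_2* = 3.4343.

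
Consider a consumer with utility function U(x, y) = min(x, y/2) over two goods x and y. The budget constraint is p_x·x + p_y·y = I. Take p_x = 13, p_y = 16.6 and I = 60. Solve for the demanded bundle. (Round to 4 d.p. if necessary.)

Leontief preferences: the optimum is at the kink where x/1 = y/2, i.e. y = 2·x.
Budget: p_x·x + p_y·2·x = I, so (p_x + 2·p_y)·x = I.
Demand: x*(p_x,p_y,I) = I/(p_x + 2·p_y), y* = 2·I/(p_x + 2·p_y).
Here 13 + 2·16.6 = 46.2, giving x* = 1.2987 and y* = 2.5974.

x* = 1.2987, y* = 2.5974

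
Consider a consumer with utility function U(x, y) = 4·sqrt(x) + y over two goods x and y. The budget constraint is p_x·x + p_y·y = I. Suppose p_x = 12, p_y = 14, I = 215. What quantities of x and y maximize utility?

x* = 5.4444, y* = 10.6905

Utility is quasi-linear in y; the FOC for x is 2/√x = p_x/p_y.
Thus x* = (2·p_y/p_x)² — independent of I — with the rest of income spent on y.
Plugging in: x* = (2·14/12)² = 5.4444, y* = 10.6905.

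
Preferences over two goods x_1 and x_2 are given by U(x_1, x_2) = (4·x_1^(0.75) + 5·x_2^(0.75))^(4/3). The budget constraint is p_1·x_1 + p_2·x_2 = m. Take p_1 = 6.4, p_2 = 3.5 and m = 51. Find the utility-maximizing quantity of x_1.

With the ratio pinned down, the budget gives x_1* = m/(p_1 + p_2·(x_2/x_1)) and x_2* = (x_2/x_1)·x_1*.
Numerically x_2/x_1 = 27.295294, so x_1* = 51/(6.4 + 3.5·27.295294) = 0.5003.

x_1* = 0.5003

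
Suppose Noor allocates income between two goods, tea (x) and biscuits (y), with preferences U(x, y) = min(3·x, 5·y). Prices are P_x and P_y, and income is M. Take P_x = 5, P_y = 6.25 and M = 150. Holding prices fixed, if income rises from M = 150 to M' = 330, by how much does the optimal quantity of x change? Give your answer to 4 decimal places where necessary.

Leontief preferences: the optimum is at the kink where x/5 = y/3, i.e. y = (3/5)·x.
Budget: P_x·x + P_y·(3/5)·x = M, so (5·P_x + 3·P_y)·x = 5·M.
Demand: x*(P_x,P_y,M) = 5·M/(5·P_x + 3·P_y), y* = 3·M/(5·P_x + 3·P_y).
Here 5·5 + 3·6.25 = 43.75, giving x* = 17.1429.
At M' = 330: x* = 37.7143. Change: 37.7143 − 17.1429 = 20.5714.

Δx* = 20.5714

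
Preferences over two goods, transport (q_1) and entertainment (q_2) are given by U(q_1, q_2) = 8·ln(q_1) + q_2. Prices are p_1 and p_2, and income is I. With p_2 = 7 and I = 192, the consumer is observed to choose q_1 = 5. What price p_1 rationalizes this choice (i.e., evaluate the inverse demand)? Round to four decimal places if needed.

Set MRS = p_1/p_2: (8/q_1)/1 = p_1/p_2.
So q_1*(p_1,p_2) = 8·p_2/p_1, independent of income; and q_2* = (I − 8·p_2)/p_2.
Set q_1* = 5 in the demand function and solve for p_1: p_1 = 11.2.

p_1 = 11.2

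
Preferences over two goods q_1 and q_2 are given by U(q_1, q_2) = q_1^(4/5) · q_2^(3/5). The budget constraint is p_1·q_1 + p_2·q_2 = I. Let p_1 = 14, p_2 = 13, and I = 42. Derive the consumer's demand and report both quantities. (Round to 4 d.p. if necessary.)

Demand: q_1*(p_1,p_2,I) = 4/7·I/p_1 and q_2* = 3/7·I/p_2.
At p_1=14, p_2=13, I=42: q_1* = 4/7·42/14 = 1.7143, q_2* = 1.3846.

q_1* = 1.7143, q_2* = 1.3846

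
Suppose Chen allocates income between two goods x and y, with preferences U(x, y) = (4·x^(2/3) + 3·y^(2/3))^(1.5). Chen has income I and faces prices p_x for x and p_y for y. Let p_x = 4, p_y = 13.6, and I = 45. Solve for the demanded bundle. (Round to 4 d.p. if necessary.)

MRS = MU_x/MU_y = (4/3)·(y/x)^(1/3). Set equal to p_x/p_y.
Hence y/x = ((3/4)·p_x/p_y)^(1/(1/3)), i.e. raised to the 3 power.
With the ratio pinned down, the budget gives x* = I/(p_x + p_y·(y/x)) and y* = (y/x)·x*.
Numerically y/x = 0.010734, so x* = 45/(4 + 13.6·0.010734) = 10.8539 and y* = 0.010734·10.8539 = 0.1165.

x* = 10.8539, y* = 0.1165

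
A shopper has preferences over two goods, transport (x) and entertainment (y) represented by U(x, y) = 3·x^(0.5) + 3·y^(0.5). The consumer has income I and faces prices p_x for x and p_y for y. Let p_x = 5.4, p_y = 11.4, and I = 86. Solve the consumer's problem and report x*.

MU_x ∝ 3·x^(-0.5), MU_y ∝ 3·y^(-0.5), so MRS = (y/x)^(0.5) = p_x/p_y.
Hence y/x = (p_x/p_y)^(1/(0.5)), i.e. raised to the 2 power.
Substitute y = (y/x)·x into the budget: x* = I/(p_x + p_y·(y/x)).
Numerically y/x = 0.224377, so x* = 86/(5.4 + 11.4·0.224377) = 10.8069.

x* = 10.8069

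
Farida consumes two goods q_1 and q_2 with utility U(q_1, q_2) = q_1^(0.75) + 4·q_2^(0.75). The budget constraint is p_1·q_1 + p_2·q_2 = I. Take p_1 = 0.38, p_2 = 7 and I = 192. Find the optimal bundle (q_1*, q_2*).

From the CES first-order condition, (1/4)·(q_2/q_1)^(0.25) = p_1/p_2.
Solve for the ratio: q_2/q_1 = [4·p_1/p_2]^(4).
Substitute q_2 = (q_2/q_1)·q_1 into the budget: q_1* = I/(p_1 + p_2·(q_2/q_1)).
Numerically q_2/q_1 = 0.002223, so q_1* = 192/(0.38 + 7·0.002223) = 485.3847 and q_2* = 0.002223·485.3847 = 1.0791.

q_1* = 485.3847, q_2* = 1.0791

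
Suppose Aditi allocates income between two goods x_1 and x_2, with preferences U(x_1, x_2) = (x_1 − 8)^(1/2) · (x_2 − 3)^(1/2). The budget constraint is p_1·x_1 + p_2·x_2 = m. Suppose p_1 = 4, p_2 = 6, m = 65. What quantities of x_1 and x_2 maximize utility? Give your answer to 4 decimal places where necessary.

MRS = (x_2−3)/(x_1−8). Tangency with p_1/p_2 gives x_2−3 = (p_1/p_2)·(x_1−8).
After buying the subsistence bundle (8, 3), a share 0.5 of the remaining income goes to x_1: x_1* = 8 + 0.5·(m − 8p_1 − 3p_2)/p_1.
Discretionary income = 65 − 8·4 − 3·6 = 15; x_1* = 8 + 0.5·15/4 = 9.875; x_2* = 3 + 0.5·15/6 = 4.25.

x_1* = 9.875, x_2* = 4.25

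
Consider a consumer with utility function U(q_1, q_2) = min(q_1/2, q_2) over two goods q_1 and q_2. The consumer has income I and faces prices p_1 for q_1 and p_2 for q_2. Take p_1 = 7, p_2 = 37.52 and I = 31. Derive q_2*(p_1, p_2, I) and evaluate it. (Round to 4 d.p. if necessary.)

q_2* = 0.6017

Here 2·7 + 37.52 = 51.52, giving q_2* = 0.6017.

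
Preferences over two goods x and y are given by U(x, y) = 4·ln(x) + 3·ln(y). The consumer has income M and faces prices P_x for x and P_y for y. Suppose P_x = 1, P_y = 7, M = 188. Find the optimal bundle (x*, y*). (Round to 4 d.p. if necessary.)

Demand: x*(P_x,P_y,M) = 4/7·M/P_x and y* = 3/7·M/P_y.
At P_x=1, P_y=7, M=188: x* = 4/7·188/1 = 107.4286, y* = 11.5102.

x* = 107.4286, y* = 11.5102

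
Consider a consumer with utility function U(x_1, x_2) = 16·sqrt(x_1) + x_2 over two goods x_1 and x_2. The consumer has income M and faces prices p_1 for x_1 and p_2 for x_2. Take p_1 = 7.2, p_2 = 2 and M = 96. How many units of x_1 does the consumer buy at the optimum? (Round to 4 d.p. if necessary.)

x_1* = 4.9383

Utility is quasi-linear in x_2; the FOC for x_1 is 8/√x_1 = p_1/p_2.
Thus x_1* = (8·p_2/p_1)² — independent of M — with the rest of income spent on x_2.
Plugging in: x_1* = (8·2/7.2)² = 4.9383.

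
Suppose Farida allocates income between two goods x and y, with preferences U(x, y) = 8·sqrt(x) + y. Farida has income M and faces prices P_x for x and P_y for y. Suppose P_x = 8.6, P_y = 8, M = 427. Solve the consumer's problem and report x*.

Plugging in: x* = (4·8/8.6)² = 13.8453.

x* = 13.8453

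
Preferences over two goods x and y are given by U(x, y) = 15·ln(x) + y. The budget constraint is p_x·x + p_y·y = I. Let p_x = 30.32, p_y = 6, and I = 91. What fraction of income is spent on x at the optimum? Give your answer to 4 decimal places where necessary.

MU_x = 15/x, MU_y = 1. Tangency: 15/x = p_x/p_y.
So x*(p_x,p_y) = 15·p_y/p_x, independent of income; and y* = (I − 15·p_y)/p_y.
At the given prices: x* = 15·6/30.32 = 2.9683, and y* = 0.1667.
Expenditure on x: 30.32·2.9683 = 90; share = 0.989.

share on x = 0.989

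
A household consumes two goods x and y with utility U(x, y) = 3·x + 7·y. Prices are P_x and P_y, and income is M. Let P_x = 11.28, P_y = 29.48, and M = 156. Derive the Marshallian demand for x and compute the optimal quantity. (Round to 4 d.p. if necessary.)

x* = 13.8298

Numerically: x* = 13.8298, y* = 0.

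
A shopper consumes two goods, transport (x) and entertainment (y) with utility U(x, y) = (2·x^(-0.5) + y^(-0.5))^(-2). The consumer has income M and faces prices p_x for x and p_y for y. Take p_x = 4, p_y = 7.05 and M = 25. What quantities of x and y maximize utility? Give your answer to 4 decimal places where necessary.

Numerically y/x = 0.431745, so x* = 25/(4 + 7.05·0.431745) = 3.5492 and y* = 0.431745·3.5492 = 1.5324.

x* = 3.5492, y* = 1.5324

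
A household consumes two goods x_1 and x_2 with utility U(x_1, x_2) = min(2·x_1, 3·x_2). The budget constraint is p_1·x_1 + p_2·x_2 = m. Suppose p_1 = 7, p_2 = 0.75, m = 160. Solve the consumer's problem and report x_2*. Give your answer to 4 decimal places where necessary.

x_2* = 14.2222

With perfect complements, no substitution: consume in ratio x_1:x_2 = 3:2.
Budget: p_1·x_1 + p_2·(2/3)·x_1 = m, so (3·p_1 + 2·p_2)·x_1 = 3·m.
Demand: x_1*(p_1,p_2,m) = 3·m/(3·p_1 + 2·p_2), x_2* = 2·m/(3·p_1 + 2·p_2).
Here 3·7 + 2·0.75 = 22.5, giving x_2* = 14.2222.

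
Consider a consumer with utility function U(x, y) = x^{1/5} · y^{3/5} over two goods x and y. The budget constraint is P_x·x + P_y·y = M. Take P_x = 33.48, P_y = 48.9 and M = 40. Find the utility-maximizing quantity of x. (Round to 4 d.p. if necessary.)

x* = 0.2987

Tangency: MRS = (1/3)·y/x = P_x/P_y.
Rearranging, P_y·y = 3·P_x·x. Substituting into the budget gives P_x·x·(1 + 3) = M.
Demand: x*(P_x,P_y,M) = 0.25·M/P_x and y* = 0.75·M/P_y.
At P_x=33.48, P_y=48.9, M=40: x* = 0.25·40/33.48 = 0.2987.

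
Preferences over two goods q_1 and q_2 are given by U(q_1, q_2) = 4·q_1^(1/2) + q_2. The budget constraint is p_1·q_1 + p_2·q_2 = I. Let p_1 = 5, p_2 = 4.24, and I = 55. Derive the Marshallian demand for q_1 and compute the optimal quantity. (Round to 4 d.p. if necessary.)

Utility is quasi-linear in q_2; the FOC for q_1 is 2/√q_1 = p_1/p_2.
Thus q_1* = (2·p_2/p_1)² — independent of I — with the rest of income spent on q_2.
Plugging in: q_1* = (2·4.24/5)² = 2.8764.

q_1* = 2.8764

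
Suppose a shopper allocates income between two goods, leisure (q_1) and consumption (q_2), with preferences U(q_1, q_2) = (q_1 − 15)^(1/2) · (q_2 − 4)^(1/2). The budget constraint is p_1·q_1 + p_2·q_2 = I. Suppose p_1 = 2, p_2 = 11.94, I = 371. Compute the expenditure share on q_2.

MRS = (q_2−4)/(q_1−15). Tangency with p_1/p_2 gives q_2−4 = (p_1/p_2)·(q_1−15).
After buying the subsistence bundle (15, 4), a share 0.5 of the remaining income goes to q_1: q_1* = 15 + 0.5·(I − 15p_1 − 4p_2)/p_1.
Discretionary income = 371 − 15·2 − 4·11.94 = 293.24; q_1* = 15 + 0.5·293.24/2 = 88.31; q_2* = 4 + 0.5·293.24/11.94 = 16.2797.
Expenditure on q_2: 11.94·16.2797 = 194.38; share = 0.5239.

share on q_2 = 0.5239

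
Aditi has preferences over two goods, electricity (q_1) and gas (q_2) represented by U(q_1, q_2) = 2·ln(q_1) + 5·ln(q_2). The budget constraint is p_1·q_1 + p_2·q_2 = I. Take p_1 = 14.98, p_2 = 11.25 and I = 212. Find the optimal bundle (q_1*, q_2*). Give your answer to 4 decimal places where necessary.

q_1* = 4.0435, q_2* = 13.4603

The MRS is (2/5)·q_2/q_1. Set MRS = p_1/p_2.
Rearranging, p_2·q_2 = (5/2)·p_1·q_1. Substituting into the budget gives p_1·q_1·(1 + (5/2)) = I.
Demand: q_1*(p_1,p_2,I) = 2/7·I/p_1 and q_2* = 5/7·I/p_2.
At p_1=14.98, p_2=11.25, I=212: q_1* = 2/7·212/14.98 = 4.0435, q_2* = 13.4603.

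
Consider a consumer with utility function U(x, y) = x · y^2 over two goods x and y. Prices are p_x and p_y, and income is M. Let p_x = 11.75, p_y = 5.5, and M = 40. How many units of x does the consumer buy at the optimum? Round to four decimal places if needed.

x* = 1.1348

The MRS is (1/2)·y/x. Set MRS = p_x/p_y.
So p_y·y = 2·p_x·x; combined with the budget, a share 1/3 of income goes to x.
Demand: x*(p_x,p_y,M) = 1/3·M/p_x and y* = 2/3·M/p_y.
At p_x=11.75, p_y=5.5, M=40: x* = 1/3·40/11.75 = 1.1348.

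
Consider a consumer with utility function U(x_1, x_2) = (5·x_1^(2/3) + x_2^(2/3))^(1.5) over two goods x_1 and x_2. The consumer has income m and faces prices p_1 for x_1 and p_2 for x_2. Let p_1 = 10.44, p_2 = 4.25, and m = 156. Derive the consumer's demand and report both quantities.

Substitute x_2 = (x_2/x_1)·x_1 into the budget: x_1* = m/(p_1 + p_2·(x_2/x_1)).
Numerically x_2/x_1 = 0.118584, so x_1* = 156/(10.44 + 4.25·0.118584) = 14.2544 and x_2* = 0.118584·14.2544 = 1.6903.

x_1* = 14.2544, x_2* = 1.6903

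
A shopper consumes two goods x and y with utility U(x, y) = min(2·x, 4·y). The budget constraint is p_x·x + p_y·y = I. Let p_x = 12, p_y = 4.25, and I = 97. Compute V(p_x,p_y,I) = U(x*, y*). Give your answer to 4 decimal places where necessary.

Leontief preferences: the optimum is at the kink where x/4 = y/2, i.e. y = (1/2)·x.
Budget: p_x·x + p_y·(1/2)·x = I, so (4·p_x + 2·p_y)·x = 4·I.
Demand: x*(p_x,p_y,I) = 4·I/(4·p_x + 2·p_y), y* = 2·I/(4·p_x + 2·p_y).
Here 4·12 + 2·4.25 = 56.5, giving x* = 6.8673 and y* = 3.4336.
Utility at the optimum: U(6.8673, 3.4336) = 13.7345.

V = 13.7345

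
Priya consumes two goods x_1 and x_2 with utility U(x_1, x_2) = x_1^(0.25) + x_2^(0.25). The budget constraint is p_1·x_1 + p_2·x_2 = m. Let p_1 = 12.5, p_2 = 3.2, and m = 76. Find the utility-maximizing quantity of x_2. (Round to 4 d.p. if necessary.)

x_2* = 14.5263

With the ratio pinned down, the budget gives x_1* = m/(p_1 + p_2·(x_2/x_1)) and x_2* = (x_2/x_1)·x_1*.
Numerically x_2/x_1 = 6.151958, so x_1* = 76/(12.5 + 3.2·6.151958) = 2.3613 and x_2* = 6.151958·2.3613 = 14.5263.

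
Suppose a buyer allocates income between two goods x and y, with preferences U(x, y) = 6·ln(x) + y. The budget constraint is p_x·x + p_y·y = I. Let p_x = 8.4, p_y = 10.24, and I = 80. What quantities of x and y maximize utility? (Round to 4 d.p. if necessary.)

x* = 7.3143, y* = 1.8125

Set MRS = p_x/p_y: (6/x)/1 = p_x/p_y.
So x*(p_x,p_y) = 6·p_y/p_x, independent of income; and y* = (I − 6·p_y)/p_y.
At the given prices: x* = 6·10.24/8.4 = 7.3143, and y* = 1.8125.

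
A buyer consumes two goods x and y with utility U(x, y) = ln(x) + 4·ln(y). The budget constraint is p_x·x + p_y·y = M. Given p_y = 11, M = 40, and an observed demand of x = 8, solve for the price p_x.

MU_x/MU_y = (y)/(4·x); tangency sets this equal to p_x/p_y.
Rearranging, p_y·y = 4·p_x·x. Substituting into the budget gives p_x·x·(1 + 4) = M.
Demand: x*(p_x,p_y,M) = 0.2·M/p_x and y* = 0.8·M/p_y.
Set x* = 8 in the demand function and solve for p_x: p_x = 1.

p_x = 1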